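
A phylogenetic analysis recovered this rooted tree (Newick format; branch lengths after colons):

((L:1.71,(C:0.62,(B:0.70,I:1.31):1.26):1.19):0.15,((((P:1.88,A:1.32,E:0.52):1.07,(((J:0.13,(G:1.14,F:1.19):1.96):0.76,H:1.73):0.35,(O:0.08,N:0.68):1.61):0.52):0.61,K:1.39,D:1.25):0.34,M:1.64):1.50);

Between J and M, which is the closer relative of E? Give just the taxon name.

The MRCA of E and J subtends ((P,A,E),(((J,(G,F)),H),(O,N))) (9 taxa).
The MRCA of E and M subtends ((((P,A,E),(((J,(G,F)),H),(O,N))),K,D),M) (12 taxa).
The first is nested inside the second, so E shares a more recent common ancestor with J.

J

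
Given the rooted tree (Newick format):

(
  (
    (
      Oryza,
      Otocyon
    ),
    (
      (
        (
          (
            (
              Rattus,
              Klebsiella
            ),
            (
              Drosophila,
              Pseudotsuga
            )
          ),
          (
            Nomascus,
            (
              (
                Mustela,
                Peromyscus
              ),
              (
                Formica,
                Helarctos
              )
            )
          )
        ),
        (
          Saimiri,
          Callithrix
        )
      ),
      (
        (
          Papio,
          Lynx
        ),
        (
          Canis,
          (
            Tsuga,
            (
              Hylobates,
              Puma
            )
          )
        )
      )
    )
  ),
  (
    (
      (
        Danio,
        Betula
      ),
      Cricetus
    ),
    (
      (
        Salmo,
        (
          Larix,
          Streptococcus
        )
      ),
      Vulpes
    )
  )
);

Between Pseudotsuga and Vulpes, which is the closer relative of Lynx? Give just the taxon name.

Pseudotsuga

The MRCA of Lynx and Pseudotsuga subtends (((((Rattus,Klebsiella),(Drosophila,Pseudotsuga)),(Nomascus,((Mustela,Peromyscus),(Formica,Helarctos)))),(Saimiri,Callithrix)),((Papio,Lynx),(Canis,(Tsuga,(Hylobates,Puma))))) (17 taxa).
The MRCA of Lynx and Vulpes is the root, subtending the entire tree (26 taxa).
The first is nested inside the second, so Lynx shares a more recent common ancestor with Pseudotsuga.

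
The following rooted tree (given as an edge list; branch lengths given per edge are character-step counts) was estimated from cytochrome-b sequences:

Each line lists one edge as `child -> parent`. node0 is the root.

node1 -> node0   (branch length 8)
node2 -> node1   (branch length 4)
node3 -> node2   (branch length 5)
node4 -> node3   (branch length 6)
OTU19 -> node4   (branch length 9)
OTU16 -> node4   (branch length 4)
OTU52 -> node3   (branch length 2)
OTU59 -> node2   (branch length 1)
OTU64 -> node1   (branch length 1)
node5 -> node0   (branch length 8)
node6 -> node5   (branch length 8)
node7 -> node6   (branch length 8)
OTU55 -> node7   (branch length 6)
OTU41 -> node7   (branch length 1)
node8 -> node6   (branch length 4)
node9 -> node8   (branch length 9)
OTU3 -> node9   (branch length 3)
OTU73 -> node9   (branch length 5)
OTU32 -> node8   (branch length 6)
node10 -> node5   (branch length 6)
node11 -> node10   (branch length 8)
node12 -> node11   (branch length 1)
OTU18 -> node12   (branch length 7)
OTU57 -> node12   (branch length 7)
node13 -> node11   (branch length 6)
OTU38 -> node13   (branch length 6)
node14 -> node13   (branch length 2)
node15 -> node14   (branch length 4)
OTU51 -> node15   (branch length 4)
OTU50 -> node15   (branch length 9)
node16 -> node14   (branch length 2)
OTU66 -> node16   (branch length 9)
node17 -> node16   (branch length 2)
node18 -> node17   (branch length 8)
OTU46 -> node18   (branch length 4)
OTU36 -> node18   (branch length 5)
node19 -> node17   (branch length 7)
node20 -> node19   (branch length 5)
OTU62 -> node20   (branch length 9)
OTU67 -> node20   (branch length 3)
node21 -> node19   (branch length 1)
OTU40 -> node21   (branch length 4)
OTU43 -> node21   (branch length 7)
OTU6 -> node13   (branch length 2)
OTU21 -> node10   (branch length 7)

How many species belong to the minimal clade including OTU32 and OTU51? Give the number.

19

The MRCA of OTU32 and OTU51 is the node subtending (((OTU55,OTU41),((OTU3,OTU73),OTU32)),(((OTU18,OTU57),(OTU38,((OTU51,OTU50),(OTU66,((OTU46,OTU36),((OTU62,OTU67),(OTU40,OTU43))))),OTU6)),OTU21)).
That clade contains 19 terminal taxa: OTU18, OTU21, OTU3, OTU32, OTU36, OTU38, OTU40, OTU41, OTU43, OTU46, OTU50, OTU51, OTU55, OTU57, OTU6, OTU62, OTU66, OTU67, OTU73.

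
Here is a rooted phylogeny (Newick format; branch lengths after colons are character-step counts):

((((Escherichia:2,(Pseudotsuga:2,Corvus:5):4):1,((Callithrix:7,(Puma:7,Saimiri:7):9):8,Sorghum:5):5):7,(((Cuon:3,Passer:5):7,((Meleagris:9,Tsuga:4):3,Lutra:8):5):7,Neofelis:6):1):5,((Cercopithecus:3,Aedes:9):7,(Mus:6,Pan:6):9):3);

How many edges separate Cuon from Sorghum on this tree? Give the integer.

7

The MRCA of Cuon and Sorghum is the node subtending (((Escherichia,(Pseudotsuga,Corvus)),((Callithrix,(Puma,Saimiri)),Sorghum)),(((Cuon,Passer),((Meleagris,Tsuga),Lutra)),Neofelis)).
From Cuon up to that node: 4 branches. From Sorghum up to the same node: 3 branches. Total: 4 + 3 = 7.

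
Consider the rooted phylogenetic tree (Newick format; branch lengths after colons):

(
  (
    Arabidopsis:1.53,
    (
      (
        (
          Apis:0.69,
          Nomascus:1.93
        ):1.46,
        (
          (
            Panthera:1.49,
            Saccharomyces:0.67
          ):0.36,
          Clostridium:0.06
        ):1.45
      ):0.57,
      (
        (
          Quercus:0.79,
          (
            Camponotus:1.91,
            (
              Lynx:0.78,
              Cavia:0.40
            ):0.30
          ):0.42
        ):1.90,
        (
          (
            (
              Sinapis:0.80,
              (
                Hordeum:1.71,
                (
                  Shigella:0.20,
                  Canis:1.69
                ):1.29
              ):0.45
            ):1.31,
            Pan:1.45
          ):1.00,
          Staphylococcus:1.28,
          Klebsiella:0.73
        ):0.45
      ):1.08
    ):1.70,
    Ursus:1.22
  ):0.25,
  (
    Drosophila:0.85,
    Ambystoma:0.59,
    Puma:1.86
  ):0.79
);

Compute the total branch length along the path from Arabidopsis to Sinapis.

7.87

The path runs Arabidopsis → … → MRCA → … → Sinapis; the MRCA is the node subtending (Arabidopsis,(((Apis,Nomascus),((Panthera,Saccharomyces),Clostridium)),((Quercus,(Camponotus,(Lynx,Cavia))),(((Sinapis,(Hordeum,(Shigella,Canis))),Pan),Staphylococcus,Klebsiella))),Ursus).
Branch lengths along that path: 1.53 + 1.70 + 1.08 + 0.45 + 1.00 + 1.31 + 0.80 = 7.87.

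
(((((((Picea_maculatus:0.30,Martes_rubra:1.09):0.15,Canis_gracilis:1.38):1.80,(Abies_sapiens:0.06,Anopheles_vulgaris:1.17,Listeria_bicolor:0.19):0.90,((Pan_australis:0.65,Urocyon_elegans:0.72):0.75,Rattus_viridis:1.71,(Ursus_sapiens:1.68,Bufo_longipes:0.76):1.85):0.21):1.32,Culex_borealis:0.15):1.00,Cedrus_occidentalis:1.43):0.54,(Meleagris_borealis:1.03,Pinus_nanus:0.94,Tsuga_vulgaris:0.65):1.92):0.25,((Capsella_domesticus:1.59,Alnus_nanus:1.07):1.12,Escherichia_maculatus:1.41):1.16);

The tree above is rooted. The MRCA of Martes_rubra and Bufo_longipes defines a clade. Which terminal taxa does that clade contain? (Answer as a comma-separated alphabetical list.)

Abies_sapiens, Anopheles_vulgaris, Bufo_longipes, Canis_gracilis, Listeria_bicolor, Martes_rubra, Pan_australis, Picea_maculatus, Rattus_viridis, Urocyon_elegans, Ursus_sapiens

Tracing Martes_rubra: it sits inside (Picea_maculatus,Martes_rubra).
Tracing Bufo_longipes: it sits inside (Ursus_sapiens,Bufo_longipes).
The smallest clade enclosing both is (((Picea_maculatus,Martes_rubra),Canis_gracilis),(Abies_sapiens,Anopheles_vulgaris,Listeria_bicolor),((Pan_australis,Urocyon_elegans),Rattus_viridis,(Ursus_sapiens,Bufo_longipes))); the answer is its 11 terminal taxa in alphabetical order.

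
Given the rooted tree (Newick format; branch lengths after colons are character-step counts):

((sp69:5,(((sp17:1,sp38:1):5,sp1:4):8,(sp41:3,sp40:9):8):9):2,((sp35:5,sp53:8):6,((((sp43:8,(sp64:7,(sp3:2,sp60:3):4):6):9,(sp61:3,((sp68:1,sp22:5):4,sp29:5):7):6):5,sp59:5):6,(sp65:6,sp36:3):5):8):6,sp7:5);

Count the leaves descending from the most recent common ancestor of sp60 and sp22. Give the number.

8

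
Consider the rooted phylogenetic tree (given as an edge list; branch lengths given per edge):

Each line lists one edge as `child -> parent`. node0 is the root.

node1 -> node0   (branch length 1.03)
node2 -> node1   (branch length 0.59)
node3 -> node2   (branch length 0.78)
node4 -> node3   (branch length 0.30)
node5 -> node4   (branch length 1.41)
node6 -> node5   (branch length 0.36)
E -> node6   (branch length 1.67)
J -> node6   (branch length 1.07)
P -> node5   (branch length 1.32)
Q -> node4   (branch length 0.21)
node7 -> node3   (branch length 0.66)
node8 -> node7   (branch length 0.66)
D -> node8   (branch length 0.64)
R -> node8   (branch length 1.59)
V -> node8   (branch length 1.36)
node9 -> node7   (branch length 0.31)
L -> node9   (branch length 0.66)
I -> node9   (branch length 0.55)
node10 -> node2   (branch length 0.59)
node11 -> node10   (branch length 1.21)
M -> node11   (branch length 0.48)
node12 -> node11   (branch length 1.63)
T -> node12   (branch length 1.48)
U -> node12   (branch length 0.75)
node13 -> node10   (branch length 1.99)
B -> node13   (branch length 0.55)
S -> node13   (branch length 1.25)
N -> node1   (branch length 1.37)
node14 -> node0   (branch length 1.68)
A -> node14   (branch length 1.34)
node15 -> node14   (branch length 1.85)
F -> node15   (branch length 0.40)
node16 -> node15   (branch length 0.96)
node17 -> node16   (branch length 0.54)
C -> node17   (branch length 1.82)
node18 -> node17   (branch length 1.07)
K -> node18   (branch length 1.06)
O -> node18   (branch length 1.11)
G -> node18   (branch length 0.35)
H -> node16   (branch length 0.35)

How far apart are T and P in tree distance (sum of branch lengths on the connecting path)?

The path runs T → … → MRCA → … → P; the MRCA is the node subtending (((((E,J),P),Q),((D,R,V),(L,I))),((M,(T,U)),(B,S))).
Branch lengths along that path: 1.48 + 1.63 + 1.21 + 0.59 + 0.78 + 0.30 + 1.41 + 1.32 = 8.72.

8.72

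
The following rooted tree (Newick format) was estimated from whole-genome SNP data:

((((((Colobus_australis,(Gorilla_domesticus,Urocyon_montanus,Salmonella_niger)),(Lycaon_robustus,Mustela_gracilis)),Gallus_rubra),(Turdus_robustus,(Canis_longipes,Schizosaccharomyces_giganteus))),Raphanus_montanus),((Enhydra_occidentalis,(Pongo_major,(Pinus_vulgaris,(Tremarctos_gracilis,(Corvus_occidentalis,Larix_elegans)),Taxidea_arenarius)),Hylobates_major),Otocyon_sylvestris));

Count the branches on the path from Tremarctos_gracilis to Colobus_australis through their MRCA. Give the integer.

The MRCA of Tremarctos_gracilis and Colobus_australis is the root of the tree.
From Tremarctos_gracilis up to that node: 6 branches. From Colobus_australis up to the same node: 6 branches. Total: 6 + 6 = 12.

12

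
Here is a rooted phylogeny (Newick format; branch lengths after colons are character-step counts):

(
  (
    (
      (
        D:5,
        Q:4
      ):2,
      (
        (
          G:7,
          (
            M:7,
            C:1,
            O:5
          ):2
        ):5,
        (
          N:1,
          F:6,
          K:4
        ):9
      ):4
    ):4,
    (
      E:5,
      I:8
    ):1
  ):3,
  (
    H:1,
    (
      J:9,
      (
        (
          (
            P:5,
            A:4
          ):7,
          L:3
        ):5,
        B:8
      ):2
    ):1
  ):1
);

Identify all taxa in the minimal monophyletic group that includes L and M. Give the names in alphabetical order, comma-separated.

A, B, C, D, E, F, G, H, I, J, K, L, M, N, O, P, Q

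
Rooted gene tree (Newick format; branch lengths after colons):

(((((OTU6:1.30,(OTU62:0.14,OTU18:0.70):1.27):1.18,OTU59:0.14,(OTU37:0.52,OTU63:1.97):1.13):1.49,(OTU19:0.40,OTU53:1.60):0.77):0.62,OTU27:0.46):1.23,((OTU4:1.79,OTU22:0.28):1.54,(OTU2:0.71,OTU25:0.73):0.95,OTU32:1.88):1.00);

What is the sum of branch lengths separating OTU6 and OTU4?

10.15

The path runs OTU6 → … → MRCA → … → OTU4; the MRCA is the root of the tree.
Branch lengths along that path: 1.30 + 1.18 + 1.49 + 0.62 + 1.23 + 1.00 + 1.54 + 1.79 = 10.15.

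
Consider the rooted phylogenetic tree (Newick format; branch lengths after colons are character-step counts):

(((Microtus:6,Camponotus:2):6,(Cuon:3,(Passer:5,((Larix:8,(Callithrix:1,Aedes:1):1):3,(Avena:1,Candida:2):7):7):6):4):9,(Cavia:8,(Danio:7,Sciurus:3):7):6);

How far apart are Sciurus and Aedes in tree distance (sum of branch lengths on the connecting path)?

The path runs Sciurus → … → MRCA → … → Aedes; the MRCA is the root of the tree.
Branch lengths along that path: 3 + 7 + 6 + 9 + 4 + 6 + 7 + 3 + 1 + 1 = 47.

47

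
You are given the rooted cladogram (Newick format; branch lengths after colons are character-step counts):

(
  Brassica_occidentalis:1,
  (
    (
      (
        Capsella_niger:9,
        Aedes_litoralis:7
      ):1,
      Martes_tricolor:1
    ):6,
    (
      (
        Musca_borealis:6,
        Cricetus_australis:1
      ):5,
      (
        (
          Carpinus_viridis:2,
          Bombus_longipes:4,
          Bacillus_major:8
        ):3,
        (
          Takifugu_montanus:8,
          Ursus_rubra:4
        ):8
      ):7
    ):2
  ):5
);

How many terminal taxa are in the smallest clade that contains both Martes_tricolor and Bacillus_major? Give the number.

10

The MRCA of Martes_tricolor and Bacillus_major is the node subtending (((Capsella_niger,Aedes_litoralis),Martes_tricolor),((Musca_borealis,Cricetus_australis),((Carpinus_viridis,Bombus_longipes,Bacillus_major),(Takifugu_montanus,Ursus_rubra)))).
That clade contains 10 terminal taxa: Aedes_litoralis, Bacillus_major, Bombus_longipes, Capsella_niger, Carpinus_viridis, Cricetus_australis, Martes_tricolor, Musca_borealis, Takifugu_montanus, Ursus_rubra.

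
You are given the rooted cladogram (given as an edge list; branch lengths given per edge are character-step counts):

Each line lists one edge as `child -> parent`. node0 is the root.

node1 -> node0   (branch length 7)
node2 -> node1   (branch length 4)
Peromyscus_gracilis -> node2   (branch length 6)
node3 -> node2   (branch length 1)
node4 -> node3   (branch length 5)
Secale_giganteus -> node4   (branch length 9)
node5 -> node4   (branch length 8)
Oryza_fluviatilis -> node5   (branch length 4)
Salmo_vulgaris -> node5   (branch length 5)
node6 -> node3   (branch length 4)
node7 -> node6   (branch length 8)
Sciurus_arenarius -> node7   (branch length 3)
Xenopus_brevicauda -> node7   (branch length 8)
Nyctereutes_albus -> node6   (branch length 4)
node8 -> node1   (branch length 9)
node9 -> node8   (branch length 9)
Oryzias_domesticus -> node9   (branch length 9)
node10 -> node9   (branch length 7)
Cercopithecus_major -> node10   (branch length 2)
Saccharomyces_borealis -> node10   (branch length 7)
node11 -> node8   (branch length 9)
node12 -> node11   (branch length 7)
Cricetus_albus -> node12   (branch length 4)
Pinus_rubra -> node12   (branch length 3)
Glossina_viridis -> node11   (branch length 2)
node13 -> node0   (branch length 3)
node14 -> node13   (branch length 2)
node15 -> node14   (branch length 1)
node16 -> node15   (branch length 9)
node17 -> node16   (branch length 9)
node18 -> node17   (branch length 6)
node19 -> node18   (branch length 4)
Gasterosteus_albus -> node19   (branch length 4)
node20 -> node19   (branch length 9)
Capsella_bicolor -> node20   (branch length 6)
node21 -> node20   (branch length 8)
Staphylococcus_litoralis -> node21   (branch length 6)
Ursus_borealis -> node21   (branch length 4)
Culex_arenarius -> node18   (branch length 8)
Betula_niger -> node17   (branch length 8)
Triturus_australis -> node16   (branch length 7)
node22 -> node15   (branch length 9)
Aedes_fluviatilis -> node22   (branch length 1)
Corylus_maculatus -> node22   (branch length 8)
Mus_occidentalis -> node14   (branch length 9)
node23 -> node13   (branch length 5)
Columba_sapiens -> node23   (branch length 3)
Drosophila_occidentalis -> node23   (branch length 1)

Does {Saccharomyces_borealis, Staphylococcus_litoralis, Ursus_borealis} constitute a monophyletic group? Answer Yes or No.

The MRCA of the listed taxa is the root, so the smallest clade containing them is the whole tree.
That clade also contains Aedes_fluviatilis, Betula_niger, Capsella_bicolor, Cercopithecus_major, Columba_sapiens, Corylus_maculatus, Cricetus_albus, Culex_arenarius, Drosophila_occidentalis, Gasterosteus_albus, Glossina_viridis, Mus_occidentalis, Nyctereutes_albus, Oryza_fluviatilis, Oryzias_domesticus, Peromyscus_gracilis, Pinus_rubra, Salmo_vulgaris, Sciurus_arenarius, Secale_giganteus, Triturus_australis, Xenopus_brevicauda, which are not in the proposed group, so the group is not monophyletic.

No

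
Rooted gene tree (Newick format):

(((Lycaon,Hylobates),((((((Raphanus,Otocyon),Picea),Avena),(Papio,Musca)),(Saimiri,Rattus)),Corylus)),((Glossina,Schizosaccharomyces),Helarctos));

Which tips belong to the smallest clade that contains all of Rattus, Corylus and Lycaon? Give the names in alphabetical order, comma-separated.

Avena, Corylus, Hylobates, Lycaon, Musca, Otocyon, Papio, Picea, Raphanus, Rattus, Saimiri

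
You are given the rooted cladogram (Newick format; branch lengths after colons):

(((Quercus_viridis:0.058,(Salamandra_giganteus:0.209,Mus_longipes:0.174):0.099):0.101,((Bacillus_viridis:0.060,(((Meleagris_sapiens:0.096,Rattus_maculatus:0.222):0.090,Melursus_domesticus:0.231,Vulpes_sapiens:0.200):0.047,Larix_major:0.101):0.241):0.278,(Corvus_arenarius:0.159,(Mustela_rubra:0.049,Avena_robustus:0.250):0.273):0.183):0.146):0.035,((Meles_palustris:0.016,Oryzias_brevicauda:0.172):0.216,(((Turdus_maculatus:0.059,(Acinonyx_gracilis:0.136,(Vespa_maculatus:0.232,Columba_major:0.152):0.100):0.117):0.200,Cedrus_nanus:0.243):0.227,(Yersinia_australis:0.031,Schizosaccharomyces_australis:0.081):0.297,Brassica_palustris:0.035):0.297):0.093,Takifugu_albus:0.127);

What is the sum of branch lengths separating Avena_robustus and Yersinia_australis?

The path runs Avena_robustus → … → MRCA → … → Yersinia_australis; the MRCA is the root of the tree.
Branch lengths along that path: 0.250 + 0.273 + 0.183 + 0.146 + 0.035 + 0.093 + 0.297 + 0.297 + 0.031 = 1.605.

1.605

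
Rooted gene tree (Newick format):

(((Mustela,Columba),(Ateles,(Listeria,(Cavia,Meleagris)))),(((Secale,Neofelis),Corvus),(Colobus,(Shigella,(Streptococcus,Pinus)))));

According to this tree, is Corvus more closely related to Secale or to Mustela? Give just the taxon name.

Secale

The MRCA of Corvus and Secale subtends ((Secale,Neofelis),Corvus) (3 taxa).
The MRCA of Corvus and Mustela is the root, subtending the entire tree (13 taxa).
The first is nested inside the second, so Corvus shares a more recent common ancestor with Secale.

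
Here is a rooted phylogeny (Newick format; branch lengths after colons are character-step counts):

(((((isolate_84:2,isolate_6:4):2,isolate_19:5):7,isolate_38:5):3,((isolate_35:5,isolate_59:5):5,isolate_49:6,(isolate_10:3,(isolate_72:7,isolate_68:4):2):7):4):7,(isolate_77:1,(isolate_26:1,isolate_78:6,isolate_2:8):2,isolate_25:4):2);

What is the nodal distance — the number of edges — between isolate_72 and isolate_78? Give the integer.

8

The MRCA of isolate_72 and isolate_78 is the root of the tree.
From isolate_72 up to that node: 5 branches. From isolate_78 up to the same node: 3 branches. Total: 5 + 3 = 8.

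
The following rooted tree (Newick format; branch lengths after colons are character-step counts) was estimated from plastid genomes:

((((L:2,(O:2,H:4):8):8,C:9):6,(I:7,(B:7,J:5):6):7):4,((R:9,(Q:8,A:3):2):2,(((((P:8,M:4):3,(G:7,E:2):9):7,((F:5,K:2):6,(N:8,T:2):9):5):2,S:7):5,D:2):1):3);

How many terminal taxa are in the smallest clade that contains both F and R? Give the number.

The MRCA of F and R is the node subtending ((R,(Q,A)),(((((P,M),(G,E)),((F,K),(N,T))),S),D)).
That clade contains 13 terminal taxa: A, D, E, F, G, K, M, N, P, Q, R, S, T.

13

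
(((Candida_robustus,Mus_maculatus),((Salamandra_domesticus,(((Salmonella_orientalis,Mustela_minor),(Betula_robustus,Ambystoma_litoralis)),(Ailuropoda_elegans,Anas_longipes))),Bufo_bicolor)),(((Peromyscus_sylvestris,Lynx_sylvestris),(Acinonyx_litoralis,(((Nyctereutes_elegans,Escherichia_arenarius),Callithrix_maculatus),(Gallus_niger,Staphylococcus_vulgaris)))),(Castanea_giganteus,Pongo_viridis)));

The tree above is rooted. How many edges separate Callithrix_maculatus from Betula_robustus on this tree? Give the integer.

The MRCA of Callithrix_maculatus and Betula_robustus is the root of the tree.
From Callithrix_maculatus up to that node: 6 branches. From Betula_robustus up to the same node: 7 branches. Total: 6 + 7 = 13.

13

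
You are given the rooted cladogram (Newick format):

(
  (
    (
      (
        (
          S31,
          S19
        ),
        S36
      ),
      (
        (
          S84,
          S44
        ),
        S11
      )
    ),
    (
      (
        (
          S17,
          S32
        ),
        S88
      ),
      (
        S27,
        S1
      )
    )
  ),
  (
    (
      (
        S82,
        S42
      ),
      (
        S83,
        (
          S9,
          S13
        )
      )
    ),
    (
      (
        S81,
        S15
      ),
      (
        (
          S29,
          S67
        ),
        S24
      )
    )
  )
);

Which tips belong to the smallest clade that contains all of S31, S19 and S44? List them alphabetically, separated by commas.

S11, S19, S31, S36, S44, S84

Tracing S31: it sits inside (S31,S19).
Tracing S19: it sits inside (S31,S19).
Tracing S44: it sits inside (S84,S44).
The smallest clade enclosing all 3 is (((S31,S19),S36),((S84,S44),S11)); the answer is its 6 terminal taxa in alphabetical order.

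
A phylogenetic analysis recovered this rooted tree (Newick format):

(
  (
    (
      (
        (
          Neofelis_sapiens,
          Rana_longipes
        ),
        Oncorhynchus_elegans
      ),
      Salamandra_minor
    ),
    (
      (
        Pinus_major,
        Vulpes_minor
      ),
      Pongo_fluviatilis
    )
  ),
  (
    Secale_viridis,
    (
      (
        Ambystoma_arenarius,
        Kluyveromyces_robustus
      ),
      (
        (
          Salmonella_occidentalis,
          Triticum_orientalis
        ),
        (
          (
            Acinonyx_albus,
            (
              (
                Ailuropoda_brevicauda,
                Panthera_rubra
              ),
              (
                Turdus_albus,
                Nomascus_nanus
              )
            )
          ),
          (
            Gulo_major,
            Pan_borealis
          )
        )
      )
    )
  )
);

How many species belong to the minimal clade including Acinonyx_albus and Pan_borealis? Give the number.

7

The MRCA of Acinonyx_albus and Pan_borealis is the node subtending ((Acinonyx_albus,((Ailuropoda_brevicauda,Panthera_rubra),(Turdus_albus,Nomascus_nanus))),(Gulo_major,Pan_borealis)).
That clade contains 7 terminal taxa: Acinonyx_albus, Ailuropoda_brevicauda, Gulo_major, Nomascus_nanus, Pan_borealis, Panthera_rubra, Turdus_albus.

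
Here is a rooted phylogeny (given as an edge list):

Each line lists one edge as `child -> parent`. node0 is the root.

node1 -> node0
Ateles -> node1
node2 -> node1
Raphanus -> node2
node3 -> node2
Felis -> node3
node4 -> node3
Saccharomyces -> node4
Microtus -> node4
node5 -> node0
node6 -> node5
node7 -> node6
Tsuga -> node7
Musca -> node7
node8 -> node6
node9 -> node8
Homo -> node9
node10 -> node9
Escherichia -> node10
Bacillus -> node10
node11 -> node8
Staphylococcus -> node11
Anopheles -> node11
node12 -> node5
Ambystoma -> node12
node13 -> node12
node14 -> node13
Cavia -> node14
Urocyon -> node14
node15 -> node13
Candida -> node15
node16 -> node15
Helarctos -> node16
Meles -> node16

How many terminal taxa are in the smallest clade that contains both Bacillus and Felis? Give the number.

18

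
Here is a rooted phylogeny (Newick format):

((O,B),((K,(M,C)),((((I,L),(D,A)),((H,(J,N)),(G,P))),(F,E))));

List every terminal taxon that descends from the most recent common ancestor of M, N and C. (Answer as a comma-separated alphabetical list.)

Tracing M: it sits inside (M,C).
Tracing N: it sits inside (J,N).
Tracing C: it sits inside (M,C).
The smallest clade enclosing all 3 is ((K,(M,C)),((((I,L),(D,A)),((H,(J,N)),(G,P))),(F,E))); the answer is its 14 terminal taxa in alphabetical order.

A, C, D, E, F, G, H, I, J, K, L, M, N, P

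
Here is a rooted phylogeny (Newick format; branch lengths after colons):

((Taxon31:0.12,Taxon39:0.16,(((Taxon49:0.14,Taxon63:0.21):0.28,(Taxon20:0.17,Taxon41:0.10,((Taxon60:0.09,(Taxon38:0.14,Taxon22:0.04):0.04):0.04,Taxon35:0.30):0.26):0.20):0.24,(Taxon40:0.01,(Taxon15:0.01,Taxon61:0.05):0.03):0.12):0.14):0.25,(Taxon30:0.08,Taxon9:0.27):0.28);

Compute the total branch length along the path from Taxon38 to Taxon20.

The path runs Taxon38 → … → MRCA → … → Taxon20; the MRCA is the node subtending (Taxon20,Taxon41,((Taxon60,(Taxon38,Taxon22)),Taxon35)).
Branch lengths along that path: 0.14 + 0.04 + 0.04 + 0.26 + 0.17 = 0.65.

0.65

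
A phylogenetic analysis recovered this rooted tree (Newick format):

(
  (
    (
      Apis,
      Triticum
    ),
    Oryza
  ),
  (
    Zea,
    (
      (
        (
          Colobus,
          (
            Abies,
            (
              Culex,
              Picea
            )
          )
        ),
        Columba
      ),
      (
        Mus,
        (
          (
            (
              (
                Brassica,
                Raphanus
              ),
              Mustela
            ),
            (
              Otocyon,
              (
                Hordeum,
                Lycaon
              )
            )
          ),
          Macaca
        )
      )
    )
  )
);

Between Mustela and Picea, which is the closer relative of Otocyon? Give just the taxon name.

Mustela

The MRCA of Otocyon and Mustela subtends (((Brassica,Raphanus),Mustela),(Otocyon,(Hordeum,Lycaon))) (6 taxa).
The MRCA of Otocyon and Picea subtends (((Colobus,(Abies,(Culex,Picea))),Columba),(Mus,((((Brassica,Raphanus),Mustela),(Otocyon,(Hordeum,Lycaon))),Macaca))) (13 taxa).
The first is nested inside the second, so Otocyon shares a more recent common ancestor with Mustela.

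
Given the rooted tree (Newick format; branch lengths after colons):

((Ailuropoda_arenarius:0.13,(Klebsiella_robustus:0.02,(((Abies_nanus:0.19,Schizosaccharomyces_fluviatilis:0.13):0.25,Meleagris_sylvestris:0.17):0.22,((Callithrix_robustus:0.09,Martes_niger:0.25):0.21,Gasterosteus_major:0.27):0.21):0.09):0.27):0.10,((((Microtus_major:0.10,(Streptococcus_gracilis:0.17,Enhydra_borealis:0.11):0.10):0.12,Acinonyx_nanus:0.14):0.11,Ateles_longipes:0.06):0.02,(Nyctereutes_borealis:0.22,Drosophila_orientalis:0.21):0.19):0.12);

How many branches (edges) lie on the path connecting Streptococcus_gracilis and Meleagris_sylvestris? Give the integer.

The MRCA of Streptococcus_gracilis and Meleagris_sylvestris is the root of the tree.
From Streptococcus_gracilis up to that node: 6 branches. From Meleagris_sylvestris up to the same node: 5 branches. Total: 6 + 5 = 11.

11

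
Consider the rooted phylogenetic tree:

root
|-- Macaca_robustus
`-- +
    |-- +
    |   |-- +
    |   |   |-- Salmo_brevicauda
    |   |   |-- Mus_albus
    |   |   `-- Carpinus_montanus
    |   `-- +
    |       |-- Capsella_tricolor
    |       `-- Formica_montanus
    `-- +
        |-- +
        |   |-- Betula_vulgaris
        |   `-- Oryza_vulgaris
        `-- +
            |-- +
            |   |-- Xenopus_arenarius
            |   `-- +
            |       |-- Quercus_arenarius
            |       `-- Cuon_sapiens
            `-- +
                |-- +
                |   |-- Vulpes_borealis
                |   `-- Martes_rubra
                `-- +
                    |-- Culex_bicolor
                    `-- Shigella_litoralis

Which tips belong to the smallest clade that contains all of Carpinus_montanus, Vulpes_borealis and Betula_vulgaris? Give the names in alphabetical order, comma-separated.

Tracing Carpinus_montanus: it sits inside (Salmo_brevicauda,Mus_albus,Carpinus_montanus).
Tracing Vulpes_borealis: it sits inside (Vulpes_borealis,Martes_rubra).
Tracing Betula_vulgaris: it sits inside (Betula_vulgaris,Oryza_vulgaris).
The smallest clade enclosing all 3 is (((Salmo_brevicauda,Mus_albus,Carpinus_montanus),(Capsella_tricolor,Formica_montanus)),((Betula_vulgaris,Oryza_vulgaris),((Xenopus_arenarius,(Quercus_arenarius,Cuon_sapiens)),((Vulpes_borealis,Martes_rubra),(Culex_bicolor,Shigella_litoralis))))); the answer is its 14 terminal taxa in alphabetical order.

Betula_vulgaris, Capsella_tricolor, Carpinus_montanus, Culex_bicolor, Cuon_sapiens, Formica_montanus, Martes_rubra, Mus_albus, Oryza_vulgaris, Quercus_arenarius, Salmo_brevicauda, Shigella_litoralis, Vulpes_borealis, Xenopus_arenarius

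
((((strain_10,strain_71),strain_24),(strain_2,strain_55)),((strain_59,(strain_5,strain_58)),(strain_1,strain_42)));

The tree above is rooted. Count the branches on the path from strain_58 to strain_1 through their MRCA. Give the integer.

The MRCA of strain_58 and strain_1 is the node subtending ((strain_59,(strain_5,strain_58)),(strain_1,strain_42)).
From strain_58 up to that node: 3 branches. From strain_1 up to the same node: 2 branches. Total: 3 + 2 = 5.

5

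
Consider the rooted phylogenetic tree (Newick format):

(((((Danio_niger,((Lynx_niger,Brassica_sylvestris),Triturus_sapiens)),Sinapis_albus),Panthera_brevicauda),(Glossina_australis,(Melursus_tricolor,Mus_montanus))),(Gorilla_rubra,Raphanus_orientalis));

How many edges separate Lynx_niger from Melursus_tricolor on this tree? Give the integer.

9

The MRCA of Lynx_niger and Melursus_tricolor is the node subtending ((((Danio_niger,((Lynx_niger,Brassica_sylvestris),Triturus_sapiens)),Sinapis_albus),Panthera_brevicauda),(Glossina_australis,(Melursus_tricolor,Mus_montanus))).
From Lynx_niger up to that node: 6 branches. From Melursus_tricolor up to the same node: 3 branches. Total: 6 + 3 = 9.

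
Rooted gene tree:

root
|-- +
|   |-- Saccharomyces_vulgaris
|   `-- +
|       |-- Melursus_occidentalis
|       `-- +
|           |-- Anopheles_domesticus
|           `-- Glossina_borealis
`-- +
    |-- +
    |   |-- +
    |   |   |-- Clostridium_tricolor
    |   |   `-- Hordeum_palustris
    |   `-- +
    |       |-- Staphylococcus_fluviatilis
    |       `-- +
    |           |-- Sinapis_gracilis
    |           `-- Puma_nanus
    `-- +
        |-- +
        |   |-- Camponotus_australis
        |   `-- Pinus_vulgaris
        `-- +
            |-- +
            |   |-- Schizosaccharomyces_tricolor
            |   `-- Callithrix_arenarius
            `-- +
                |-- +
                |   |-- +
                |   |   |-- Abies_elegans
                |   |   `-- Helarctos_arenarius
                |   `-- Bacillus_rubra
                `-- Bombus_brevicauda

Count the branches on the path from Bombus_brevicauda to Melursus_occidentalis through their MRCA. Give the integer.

8

The MRCA of Bombus_brevicauda and Melursus_occidentalis is the root of the tree.
From Bombus_brevicauda up to that node: 5 branches. From Melursus_occidentalis up to the same node: 3 branches. Total: 5 + 3 = 8.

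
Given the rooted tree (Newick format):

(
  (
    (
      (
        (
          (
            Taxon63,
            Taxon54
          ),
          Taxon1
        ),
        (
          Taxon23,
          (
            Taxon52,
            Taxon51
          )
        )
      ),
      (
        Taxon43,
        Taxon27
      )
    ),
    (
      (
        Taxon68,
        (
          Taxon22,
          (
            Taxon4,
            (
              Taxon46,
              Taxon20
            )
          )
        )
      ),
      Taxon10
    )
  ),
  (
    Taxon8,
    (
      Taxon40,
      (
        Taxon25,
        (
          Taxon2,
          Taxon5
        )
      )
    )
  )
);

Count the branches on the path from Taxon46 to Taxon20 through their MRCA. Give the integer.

2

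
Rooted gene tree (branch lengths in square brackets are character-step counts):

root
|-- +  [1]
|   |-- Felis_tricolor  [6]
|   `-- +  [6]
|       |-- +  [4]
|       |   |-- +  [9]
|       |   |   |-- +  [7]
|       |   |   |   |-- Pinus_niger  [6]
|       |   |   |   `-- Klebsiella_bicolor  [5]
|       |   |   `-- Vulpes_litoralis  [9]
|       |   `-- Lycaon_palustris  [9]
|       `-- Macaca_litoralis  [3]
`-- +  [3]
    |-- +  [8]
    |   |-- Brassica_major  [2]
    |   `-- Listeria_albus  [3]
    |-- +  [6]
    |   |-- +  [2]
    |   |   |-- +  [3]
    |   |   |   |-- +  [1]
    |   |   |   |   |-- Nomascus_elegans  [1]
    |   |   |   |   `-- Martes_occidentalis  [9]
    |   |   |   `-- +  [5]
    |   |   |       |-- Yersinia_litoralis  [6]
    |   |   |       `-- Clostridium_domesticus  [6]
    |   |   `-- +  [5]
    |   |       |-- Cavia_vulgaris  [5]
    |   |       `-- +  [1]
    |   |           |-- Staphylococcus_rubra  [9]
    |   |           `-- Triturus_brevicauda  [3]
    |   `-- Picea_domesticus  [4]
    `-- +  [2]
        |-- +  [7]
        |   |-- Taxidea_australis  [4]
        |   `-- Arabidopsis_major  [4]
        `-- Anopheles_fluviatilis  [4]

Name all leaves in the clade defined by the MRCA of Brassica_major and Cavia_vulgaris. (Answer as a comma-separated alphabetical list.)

Anopheles_fluviatilis, Arabidopsis_major, Brassica_major, Cavia_vulgaris, Clostridium_domesticus, Listeria_albus, Martes_occidentalis, Nomascus_elegans, Picea_domesticus, Staphylococcus_rubra, Taxidea_australis, Triturus_brevicauda, Yersinia_litoralis

Tracing Brassica_major: it sits inside (Brassica_major,Listeria_albus).
Tracing Cavia_vulgaris: it sits inside (Cavia_vulgaris,(Staphylococcus_rubra,Triturus_brevicauda)).
The smallest clade enclosing both is ((Brassica_major,Listeria_albus),((((Nomascus_elegans,Martes_occidentalis),(Yersinia_litoralis,Clostridium_domesticus)),(Cavia_vulgaris,(Staphylococcus_rubra,Triturus_brevicauda))),Picea_domesticus),((Taxidea_australis,Arabidopsis_major),Anopheles_fluviatilis)); the answer is its 13 terminal taxa in alphabetical order.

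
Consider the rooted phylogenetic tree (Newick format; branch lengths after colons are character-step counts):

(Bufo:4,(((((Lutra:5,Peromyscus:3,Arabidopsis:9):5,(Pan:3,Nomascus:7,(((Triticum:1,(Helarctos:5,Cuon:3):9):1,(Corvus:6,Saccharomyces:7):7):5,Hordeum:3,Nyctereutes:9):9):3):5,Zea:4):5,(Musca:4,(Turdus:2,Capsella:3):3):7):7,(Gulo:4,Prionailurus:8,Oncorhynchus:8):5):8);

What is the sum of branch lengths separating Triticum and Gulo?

45

The path runs Triticum → … → MRCA → … → Gulo; the MRCA is the node subtending (((((Lutra,Peromyscus,Arabidopsis),(Pan,Nomascus,(((Triticum,(Helarctos,Cuon)),(Corvus,Saccharomyces)),Hordeum,Nyctereutes))),Zea),(Musca,(Turdus,Capsella))),(Gulo,Prionailurus,Oncorhynchus)).
Branch lengths along that path: 1 + 1 + 5 + 9 + 3 + 5 + 5 + 7 + 5 + 4 = 45.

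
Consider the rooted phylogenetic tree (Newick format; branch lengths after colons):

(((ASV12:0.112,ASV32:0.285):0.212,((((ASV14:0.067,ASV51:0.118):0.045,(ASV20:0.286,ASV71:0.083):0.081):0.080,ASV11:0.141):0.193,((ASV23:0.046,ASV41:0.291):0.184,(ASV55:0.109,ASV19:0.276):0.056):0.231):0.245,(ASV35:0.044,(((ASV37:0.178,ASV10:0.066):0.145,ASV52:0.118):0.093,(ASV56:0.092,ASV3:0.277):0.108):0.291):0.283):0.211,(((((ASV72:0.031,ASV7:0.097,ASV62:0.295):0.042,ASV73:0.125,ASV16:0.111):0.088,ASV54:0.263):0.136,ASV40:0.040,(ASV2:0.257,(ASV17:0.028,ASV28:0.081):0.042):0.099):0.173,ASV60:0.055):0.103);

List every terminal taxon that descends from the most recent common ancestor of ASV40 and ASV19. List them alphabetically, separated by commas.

Tracing ASV40: it sits inside ((((ASV72,ASV7,ASV62),ASV73,ASV16),ASV54),ASV40,(ASV2,(ASV17,ASV28))).
Tracing ASV19: it sits inside (ASV55,ASV19).
The smallest clade enclosing both is the whole tree (their MRCA is the root), so the answer is all 28 tips in alphabetical order.

ASV10, ASV11, ASV12, ASV14, ASV16, ASV17, ASV19, ASV2, ASV20, ASV23, ASV28, ASV3, ASV32, ASV35, ASV37, ASV40, ASV41, ASV51, ASV52, ASV54, ASV55, ASV56, ASV60, ASV62, ASV7, ASV71, ASV72, ASV73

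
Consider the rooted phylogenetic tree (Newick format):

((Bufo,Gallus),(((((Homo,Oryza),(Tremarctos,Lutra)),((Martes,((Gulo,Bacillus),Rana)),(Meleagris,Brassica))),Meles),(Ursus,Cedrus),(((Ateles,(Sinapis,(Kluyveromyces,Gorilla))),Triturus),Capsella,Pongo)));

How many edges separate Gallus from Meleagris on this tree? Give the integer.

8

The MRCA of Gallus and Meleagris is the root of the tree.
From Gallus up to that node: 2 branches. From Meleagris up to the same node: 6 branches. Total: 2 + 6 = 8.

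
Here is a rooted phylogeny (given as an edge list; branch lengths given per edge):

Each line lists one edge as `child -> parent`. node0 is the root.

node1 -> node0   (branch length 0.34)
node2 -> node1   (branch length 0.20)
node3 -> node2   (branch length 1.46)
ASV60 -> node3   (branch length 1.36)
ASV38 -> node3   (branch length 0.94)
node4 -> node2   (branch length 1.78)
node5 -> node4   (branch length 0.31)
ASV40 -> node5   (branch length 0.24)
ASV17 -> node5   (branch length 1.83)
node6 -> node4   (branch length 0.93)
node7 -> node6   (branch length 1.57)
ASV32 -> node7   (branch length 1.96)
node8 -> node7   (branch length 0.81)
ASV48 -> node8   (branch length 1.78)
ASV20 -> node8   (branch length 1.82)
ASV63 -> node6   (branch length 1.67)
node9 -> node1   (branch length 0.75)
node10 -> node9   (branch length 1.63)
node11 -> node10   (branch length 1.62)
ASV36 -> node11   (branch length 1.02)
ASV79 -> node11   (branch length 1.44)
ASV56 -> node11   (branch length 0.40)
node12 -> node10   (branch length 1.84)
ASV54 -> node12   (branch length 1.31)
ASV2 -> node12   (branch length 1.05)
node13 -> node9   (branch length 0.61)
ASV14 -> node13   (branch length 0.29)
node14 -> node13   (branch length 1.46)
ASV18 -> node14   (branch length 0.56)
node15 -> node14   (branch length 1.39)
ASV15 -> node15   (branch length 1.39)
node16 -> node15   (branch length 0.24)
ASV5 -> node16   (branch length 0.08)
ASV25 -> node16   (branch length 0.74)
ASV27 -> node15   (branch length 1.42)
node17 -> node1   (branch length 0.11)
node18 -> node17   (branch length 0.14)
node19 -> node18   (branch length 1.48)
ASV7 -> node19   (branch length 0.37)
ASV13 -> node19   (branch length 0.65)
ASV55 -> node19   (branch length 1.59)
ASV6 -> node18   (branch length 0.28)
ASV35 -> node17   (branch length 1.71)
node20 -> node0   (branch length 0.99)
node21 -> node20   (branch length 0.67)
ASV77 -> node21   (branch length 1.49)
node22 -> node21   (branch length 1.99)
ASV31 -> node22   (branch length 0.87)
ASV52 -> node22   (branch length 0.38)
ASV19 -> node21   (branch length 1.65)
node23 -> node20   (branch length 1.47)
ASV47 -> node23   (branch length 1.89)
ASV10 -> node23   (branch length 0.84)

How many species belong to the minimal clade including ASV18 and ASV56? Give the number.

The MRCA of ASV18 and ASV56 is the node subtending (((ASV36,ASV79,ASV56),(ASV54,ASV2)),(ASV14,(ASV18,(ASV15,(ASV5,ASV25),ASV27)))).
That clade contains 11 terminal taxa: ASV14, ASV15, ASV18, ASV2, ASV25, ASV27, ASV36, ASV5, ASV54, ASV56, ASV79.

11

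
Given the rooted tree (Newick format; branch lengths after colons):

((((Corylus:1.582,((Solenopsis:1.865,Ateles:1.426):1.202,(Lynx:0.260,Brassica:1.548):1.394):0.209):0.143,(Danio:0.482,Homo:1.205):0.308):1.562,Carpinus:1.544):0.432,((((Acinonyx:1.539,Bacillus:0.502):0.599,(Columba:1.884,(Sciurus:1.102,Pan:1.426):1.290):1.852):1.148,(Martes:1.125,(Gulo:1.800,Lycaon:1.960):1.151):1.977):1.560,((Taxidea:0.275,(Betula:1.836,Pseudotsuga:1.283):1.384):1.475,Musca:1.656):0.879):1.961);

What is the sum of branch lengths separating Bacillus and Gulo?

The path runs Bacillus → … → MRCA → … → Gulo; the MRCA is the node subtending (((Acinonyx,Bacillus),(Columba,(Sciurus,Pan))),(Martes,(Gulo,Lycaon))).
Branch lengths along that path: 0.502 + 0.599 + 1.148 + 1.977 + 1.151 + 1.800 = 7.177.

7.177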